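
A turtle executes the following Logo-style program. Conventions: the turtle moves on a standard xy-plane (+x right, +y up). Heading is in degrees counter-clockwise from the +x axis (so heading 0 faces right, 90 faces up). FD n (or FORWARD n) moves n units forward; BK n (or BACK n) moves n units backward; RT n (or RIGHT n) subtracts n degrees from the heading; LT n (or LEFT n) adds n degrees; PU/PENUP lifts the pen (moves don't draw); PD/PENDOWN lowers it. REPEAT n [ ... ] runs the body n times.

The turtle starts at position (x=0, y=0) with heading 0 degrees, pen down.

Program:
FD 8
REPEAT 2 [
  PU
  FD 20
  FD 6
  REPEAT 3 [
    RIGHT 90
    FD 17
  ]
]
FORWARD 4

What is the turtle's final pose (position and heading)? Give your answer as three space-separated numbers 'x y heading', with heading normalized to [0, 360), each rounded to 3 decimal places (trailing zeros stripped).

Executing turtle program step by step:
Start: pos=(0,0), heading=0, pen down
FD 8: (0,0) -> (8,0) [heading=0, draw]
REPEAT 2 [
  -- iteration 1/2 --
  PU: pen up
  FD 20: (8,0) -> (28,0) [heading=0, move]
  FD 6: (28,0) -> (34,0) [heading=0, move]
  REPEAT 3 [
    -- iteration 1/3 --
    RT 90: heading 0 -> 270
    FD 17: (34,0) -> (34,-17) [heading=270, move]
    -- iteration 2/3 --
    RT 90: heading 270 -> 180
    FD 17: (34,-17) -> (17,-17) [heading=180, move]
    -- iteration 3/3 --
    RT 90: heading 180 -> 90
    FD 17: (17,-17) -> (17,0) [heading=90, move]
  ]
  -- iteration 2/2 --
  PU: pen up
  FD 20: (17,0) -> (17,20) [heading=90, move]
  FD 6: (17,20) -> (17,26) [heading=90, move]
  REPEAT 3 [
    -- iteration 1/3 --
    RT 90: heading 90 -> 0
    FD 17: (17,26) -> (34,26) [heading=0, move]
    -- iteration 2/3 --
    RT 90: heading 0 -> 270
    FD 17: (34,26) -> (34,9) [heading=270, move]
    -- iteration 3/3 --
    RT 90: heading 270 -> 180
    FD 17: (34,9) -> (17,9) [heading=180, move]
  ]
]
FD 4: (17,9) -> (13,9) [heading=180, move]
Final: pos=(13,9), heading=180, 1 segment(s) drawn

Answer: 13 9 180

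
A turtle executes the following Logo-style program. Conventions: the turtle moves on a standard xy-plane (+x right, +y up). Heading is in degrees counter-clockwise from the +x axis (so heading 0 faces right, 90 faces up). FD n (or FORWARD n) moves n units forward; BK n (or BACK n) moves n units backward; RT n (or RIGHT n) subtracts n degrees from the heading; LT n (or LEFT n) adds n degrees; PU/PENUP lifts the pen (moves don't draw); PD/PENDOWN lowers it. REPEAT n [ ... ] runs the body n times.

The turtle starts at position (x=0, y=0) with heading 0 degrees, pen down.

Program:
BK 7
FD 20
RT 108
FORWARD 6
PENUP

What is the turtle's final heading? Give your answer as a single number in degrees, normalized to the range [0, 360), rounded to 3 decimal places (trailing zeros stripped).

Answer: 252

Derivation:
Executing turtle program step by step:
Start: pos=(0,0), heading=0, pen down
BK 7: (0,0) -> (-7,0) [heading=0, draw]
FD 20: (-7,0) -> (13,0) [heading=0, draw]
RT 108: heading 0 -> 252
FD 6: (13,0) -> (11.146,-5.706) [heading=252, draw]
PU: pen up
Final: pos=(11.146,-5.706), heading=252, 3 segment(s) drawn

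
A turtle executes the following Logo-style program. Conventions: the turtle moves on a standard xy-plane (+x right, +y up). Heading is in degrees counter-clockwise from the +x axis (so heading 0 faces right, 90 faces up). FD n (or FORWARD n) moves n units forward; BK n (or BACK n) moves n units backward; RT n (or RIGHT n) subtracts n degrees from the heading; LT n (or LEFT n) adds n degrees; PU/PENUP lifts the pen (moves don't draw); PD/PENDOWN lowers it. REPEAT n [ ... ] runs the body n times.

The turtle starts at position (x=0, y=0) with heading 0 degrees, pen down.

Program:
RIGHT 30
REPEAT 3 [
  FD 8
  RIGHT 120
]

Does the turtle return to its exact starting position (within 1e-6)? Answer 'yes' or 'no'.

Answer: yes

Derivation:
Executing turtle program step by step:
Start: pos=(0,0), heading=0, pen down
RT 30: heading 0 -> 330
REPEAT 3 [
  -- iteration 1/3 --
  FD 8: (0,0) -> (6.928,-4) [heading=330, draw]
  RT 120: heading 330 -> 210
  -- iteration 2/3 --
  FD 8: (6.928,-4) -> (0,-8) [heading=210, draw]
  RT 120: heading 210 -> 90
  -- iteration 3/3 --
  FD 8: (0,-8) -> (0,0) [heading=90, draw]
  RT 120: heading 90 -> 330
]
Final: pos=(0,0), heading=330, 3 segment(s) drawn

Start position: (0, 0)
Final position: (0, 0)
Distance = 0; < 1e-6 -> CLOSED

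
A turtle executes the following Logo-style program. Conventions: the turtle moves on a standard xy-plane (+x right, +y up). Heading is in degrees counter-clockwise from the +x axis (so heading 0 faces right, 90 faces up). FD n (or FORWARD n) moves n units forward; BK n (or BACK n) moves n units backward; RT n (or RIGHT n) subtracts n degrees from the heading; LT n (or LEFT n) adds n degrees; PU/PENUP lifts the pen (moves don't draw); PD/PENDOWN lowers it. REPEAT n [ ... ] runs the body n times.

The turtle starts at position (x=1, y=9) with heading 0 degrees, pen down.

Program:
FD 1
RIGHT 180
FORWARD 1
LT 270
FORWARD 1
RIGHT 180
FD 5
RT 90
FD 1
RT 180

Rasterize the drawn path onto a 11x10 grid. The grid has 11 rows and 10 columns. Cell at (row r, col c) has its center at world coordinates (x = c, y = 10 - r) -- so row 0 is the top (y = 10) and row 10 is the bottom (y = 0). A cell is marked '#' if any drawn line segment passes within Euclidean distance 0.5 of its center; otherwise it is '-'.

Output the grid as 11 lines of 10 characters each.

Answer: -#--------
-##-------
-#--------
-#--------
-#--------
##--------
----------
----------
----------
----------
----------

Derivation:
Segment 0: (1,9) -> (2,9)
Segment 1: (2,9) -> (1,9)
Segment 2: (1,9) -> (1,10)
Segment 3: (1,10) -> (1,5)
Segment 4: (1,5) -> (0,5)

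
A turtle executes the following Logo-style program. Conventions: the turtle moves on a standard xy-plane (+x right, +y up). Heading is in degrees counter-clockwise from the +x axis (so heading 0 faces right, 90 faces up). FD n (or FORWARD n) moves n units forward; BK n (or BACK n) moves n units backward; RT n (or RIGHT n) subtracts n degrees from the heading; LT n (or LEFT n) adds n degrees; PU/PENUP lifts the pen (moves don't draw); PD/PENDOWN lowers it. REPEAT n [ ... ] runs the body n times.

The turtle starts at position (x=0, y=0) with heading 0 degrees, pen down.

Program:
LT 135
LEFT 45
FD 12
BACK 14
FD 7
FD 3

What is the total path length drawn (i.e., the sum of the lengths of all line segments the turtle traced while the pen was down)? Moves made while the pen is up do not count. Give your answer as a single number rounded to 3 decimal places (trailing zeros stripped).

Answer: 36

Derivation:
Executing turtle program step by step:
Start: pos=(0,0), heading=0, pen down
LT 135: heading 0 -> 135
LT 45: heading 135 -> 180
FD 12: (0,0) -> (-12,0) [heading=180, draw]
BK 14: (-12,0) -> (2,0) [heading=180, draw]
FD 7: (2,0) -> (-5,0) [heading=180, draw]
FD 3: (-5,0) -> (-8,0) [heading=180, draw]
Final: pos=(-8,0), heading=180, 4 segment(s) drawn

Segment lengths:
  seg 1: (0,0) -> (-12,0), length = 12
  seg 2: (-12,0) -> (2,0), length = 14
  seg 3: (2,0) -> (-5,0), length = 7
  seg 4: (-5,0) -> (-8,0), length = 3
Total = 36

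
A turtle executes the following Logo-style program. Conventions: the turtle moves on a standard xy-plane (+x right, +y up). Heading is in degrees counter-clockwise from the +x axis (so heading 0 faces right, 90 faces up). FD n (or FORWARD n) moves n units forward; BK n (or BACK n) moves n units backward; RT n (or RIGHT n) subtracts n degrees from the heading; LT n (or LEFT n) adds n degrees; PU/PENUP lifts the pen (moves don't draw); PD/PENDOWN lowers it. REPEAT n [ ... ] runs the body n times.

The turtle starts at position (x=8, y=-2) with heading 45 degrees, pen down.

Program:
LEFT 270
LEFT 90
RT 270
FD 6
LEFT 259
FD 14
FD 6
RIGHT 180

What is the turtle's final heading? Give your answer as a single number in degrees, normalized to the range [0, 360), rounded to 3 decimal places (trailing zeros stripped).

Answer: 214

Derivation:
Executing turtle program step by step:
Start: pos=(8,-2), heading=45, pen down
LT 270: heading 45 -> 315
LT 90: heading 315 -> 45
RT 270: heading 45 -> 135
FD 6: (8,-2) -> (3.757,2.243) [heading=135, draw]
LT 259: heading 135 -> 34
FD 14: (3.757,2.243) -> (15.364,10.071) [heading=34, draw]
FD 6: (15.364,10.071) -> (20.338,13.426) [heading=34, draw]
RT 180: heading 34 -> 214
Final: pos=(20.338,13.426), heading=214, 3 segment(s) drawn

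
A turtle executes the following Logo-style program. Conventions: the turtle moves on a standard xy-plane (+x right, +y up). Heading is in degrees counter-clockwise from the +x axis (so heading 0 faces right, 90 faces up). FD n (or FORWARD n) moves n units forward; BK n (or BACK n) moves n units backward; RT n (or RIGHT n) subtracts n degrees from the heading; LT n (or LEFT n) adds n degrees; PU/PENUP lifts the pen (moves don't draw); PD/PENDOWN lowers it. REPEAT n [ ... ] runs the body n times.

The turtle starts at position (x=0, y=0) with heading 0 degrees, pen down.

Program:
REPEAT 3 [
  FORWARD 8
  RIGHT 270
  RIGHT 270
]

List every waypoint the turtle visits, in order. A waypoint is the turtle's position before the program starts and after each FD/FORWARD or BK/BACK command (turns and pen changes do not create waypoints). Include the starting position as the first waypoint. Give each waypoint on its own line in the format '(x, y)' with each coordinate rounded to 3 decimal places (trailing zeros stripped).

Executing turtle program step by step:
Start: pos=(0,0), heading=0, pen down
REPEAT 3 [
  -- iteration 1/3 --
  FD 8: (0,0) -> (8,0) [heading=0, draw]
  RT 270: heading 0 -> 90
  RT 270: heading 90 -> 180
  -- iteration 2/3 --
  FD 8: (8,0) -> (0,0) [heading=180, draw]
  RT 270: heading 180 -> 270
  RT 270: heading 270 -> 0
  -- iteration 3/3 --
  FD 8: (0,0) -> (8,0) [heading=0, draw]
  RT 270: heading 0 -> 90
  RT 270: heading 90 -> 180
]
Final: pos=(8,0), heading=180, 3 segment(s) drawn
Waypoints (4 total):
(0, 0)
(8, 0)
(0, 0)
(8, 0)

Answer: (0, 0)
(8, 0)
(0, 0)
(8, 0)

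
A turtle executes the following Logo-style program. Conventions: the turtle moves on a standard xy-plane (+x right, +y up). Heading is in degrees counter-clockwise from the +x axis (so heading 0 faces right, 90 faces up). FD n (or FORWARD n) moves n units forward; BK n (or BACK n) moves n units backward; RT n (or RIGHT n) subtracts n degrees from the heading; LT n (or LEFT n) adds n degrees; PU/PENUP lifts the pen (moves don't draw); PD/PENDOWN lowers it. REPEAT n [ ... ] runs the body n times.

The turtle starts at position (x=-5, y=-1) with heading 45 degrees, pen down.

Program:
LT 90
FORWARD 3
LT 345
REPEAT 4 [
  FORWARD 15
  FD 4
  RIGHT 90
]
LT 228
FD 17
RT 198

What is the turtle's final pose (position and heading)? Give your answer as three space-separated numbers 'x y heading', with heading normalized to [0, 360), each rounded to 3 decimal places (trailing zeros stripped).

Executing turtle program step by step:
Start: pos=(-5,-1), heading=45, pen down
LT 90: heading 45 -> 135
FD 3: (-5,-1) -> (-7.121,1.121) [heading=135, draw]
LT 345: heading 135 -> 120
REPEAT 4 [
  -- iteration 1/4 --
  FD 15: (-7.121,1.121) -> (-14.621,14.112) [heading=120, draw]
  FD 4: (-14.621,14.112) -> (-16.621,17.576) [heading=120, draw]
  RT 90: heading 120 -> 30
  -- iteration 2/4 --
  FD 15: (-16.621,17.576) -> (-3.631,25.076) [heading=30, draw]
  FD 4: (-3.631,25.076) -> (-0.167,27.076) [heading=30, draw]
  RT 90: heading 30 -> 300
  -- iteration 3/4 --
  FD 15: (-0.167,27.076) -> (7.333,14.085) [heading=300, draw]
  FD 4: (7.333,14.085) -> (9.333,10.621) [heading=300, draw]
  RT 90: heading 300 -> 210
  -- iteration 4/4 --
  FD 15: (9.333,10.621) -> (-3.657,3.121) [heading=210, draw]
  FD 4: (-3.657,3.121) -> (-7.121,1.121) [heading=210, draw]
  RT 90: heading 210 -> 120
]
LT 228: heading 120 -> 348
FD 17: (-7.121,1.121) -> (9.507,-2.413) [heading=348, draw]
RT 198: heading 348 -> 150
Final: pos=(9.507,-2.413), heading=150, 10 segment(s) drawn

Answer: 9.507 -2.413 150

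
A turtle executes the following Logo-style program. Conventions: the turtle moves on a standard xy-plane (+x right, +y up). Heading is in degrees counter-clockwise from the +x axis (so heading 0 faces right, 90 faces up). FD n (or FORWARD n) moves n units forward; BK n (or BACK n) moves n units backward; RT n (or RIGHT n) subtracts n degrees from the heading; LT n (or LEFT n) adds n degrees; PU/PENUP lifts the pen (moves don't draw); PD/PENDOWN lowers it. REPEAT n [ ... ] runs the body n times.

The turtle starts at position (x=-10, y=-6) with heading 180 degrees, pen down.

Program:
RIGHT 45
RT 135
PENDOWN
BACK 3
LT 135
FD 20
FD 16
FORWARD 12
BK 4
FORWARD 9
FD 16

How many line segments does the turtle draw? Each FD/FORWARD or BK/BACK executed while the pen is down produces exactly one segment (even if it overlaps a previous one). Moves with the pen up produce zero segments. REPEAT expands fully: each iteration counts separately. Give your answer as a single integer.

Executing turtle program step by step:
Start: pos=(-10,-6), heading=180, pen down
RT 45: heading 180 -> 135
RT 135: heading 135 -> 0
PD: pen down
BK 3: (-10,-6) -> (-13,-6) [heading=0, draw]
LT 135: heading 0 -> 135
FD 20: (-13,-6) -> (-27.142,8.142) [heading=135, draw]
FD 16: (-27.142,8.142) -> (-38.456,19.456) [heading=135, draw]
FD 12: (-38.456,19.456) -> (-46.941,27.941) [heading=135, draw]
BK 4: (-46.941,27.941) -> (-44.113,25.113) [heading=135, draw]
FD 9: (-44.113,25.113) -> (-50.477,31.477) [heading=135, draw]
FD 16: (-50.477,31.477) -> (-61.79,42.79) [heading=135, draw]
Final: pos=(-61.79,42.79), heading=135, 7 segment(s) drawn
Segments drawn: 7

Answer: 7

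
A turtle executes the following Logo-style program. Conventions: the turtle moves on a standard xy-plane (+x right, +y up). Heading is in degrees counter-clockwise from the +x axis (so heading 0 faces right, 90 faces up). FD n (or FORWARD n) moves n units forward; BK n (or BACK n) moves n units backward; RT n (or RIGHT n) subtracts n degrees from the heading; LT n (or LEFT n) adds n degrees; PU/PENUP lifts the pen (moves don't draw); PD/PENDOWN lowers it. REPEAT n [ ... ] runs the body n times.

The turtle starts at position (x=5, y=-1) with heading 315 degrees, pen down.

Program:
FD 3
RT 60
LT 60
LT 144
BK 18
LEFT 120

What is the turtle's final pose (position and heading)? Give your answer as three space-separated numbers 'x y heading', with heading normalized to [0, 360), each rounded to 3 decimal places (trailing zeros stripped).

Answer: 9.937 -20.9 219

Derivation:
Executing turtle program step by step:
Start: pos=(5,-1), heading=315, pen down
FD 3: (5,-1) -> (7.121,-3.121) [heading=315, draw]
RT 60: heading 315 -> 255
LT 60: heading 255 -> 315
LT 144: heading 315 -> 99
BK 18: (7.121,-3.121) -> (9.937,-20.9) [heading=99, draw]
LT 120: heading 99 -> 219
Final: pos=(9.937,-20.9), heading=219, 2 segment(s) drawn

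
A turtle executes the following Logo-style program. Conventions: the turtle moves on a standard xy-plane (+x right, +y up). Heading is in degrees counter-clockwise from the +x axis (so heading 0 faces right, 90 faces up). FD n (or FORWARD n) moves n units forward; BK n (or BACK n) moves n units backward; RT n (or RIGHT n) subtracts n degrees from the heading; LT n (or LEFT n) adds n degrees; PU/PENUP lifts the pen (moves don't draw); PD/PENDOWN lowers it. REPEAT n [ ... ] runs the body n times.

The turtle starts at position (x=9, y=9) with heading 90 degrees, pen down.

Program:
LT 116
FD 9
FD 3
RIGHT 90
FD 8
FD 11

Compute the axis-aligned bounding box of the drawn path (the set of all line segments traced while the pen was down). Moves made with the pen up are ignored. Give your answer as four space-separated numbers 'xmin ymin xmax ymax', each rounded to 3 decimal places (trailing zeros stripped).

Answer: -10.115 3.74 9 20.817

Derivation:
Executing turtle program step by step:
Start: pos=(9,9), heading=90, pen down
LT 116: heading 90 -> 206
FD 9: (9,9) -> (0.911,5.055) [heading=206, draw]
FD 3: (0.911,5.055) -> (-1.786,3.74) [heading=206, draw]
RT 90: heading 206 -> 116
FD 8: (-1.786,3.74) -> (-5.292,10.93) [heading=116, draw]
FD 11: (-5.292,10.93) -> (-10.115,20.817) [heading=116, draw]
Final: pos=(-10.115,20.817), heading=116, 4 segment(s) drawn

Segment endpoints: x in {-10.115, -5.292, -1.786, 0.911, 9}, y in {3.74, 5.055, 9, 10.93, 20.817}
xmin=-10.115, ymin=3.74, xmax=9, ymax=20.817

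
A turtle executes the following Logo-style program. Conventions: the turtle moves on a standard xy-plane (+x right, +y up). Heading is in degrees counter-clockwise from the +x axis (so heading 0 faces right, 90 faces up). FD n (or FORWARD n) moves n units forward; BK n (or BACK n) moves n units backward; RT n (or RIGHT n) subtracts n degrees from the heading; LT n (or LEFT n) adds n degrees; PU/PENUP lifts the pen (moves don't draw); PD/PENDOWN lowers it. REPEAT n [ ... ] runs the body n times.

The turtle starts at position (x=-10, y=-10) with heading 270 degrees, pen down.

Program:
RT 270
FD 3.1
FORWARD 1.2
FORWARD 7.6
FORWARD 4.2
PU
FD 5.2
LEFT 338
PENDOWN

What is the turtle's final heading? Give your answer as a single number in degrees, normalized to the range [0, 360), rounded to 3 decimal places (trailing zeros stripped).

Executing turtle program step by step:
Start: pos=(-10,-10), heading=270, pen down
RT 270: heading 270 -> 0
FD 3.1: (-10,-10) -> (-6.9,-10) [heading=0, draw]
FD 1.2: (-6.9,-10) -> (-5.7,-10) [heading=0, draw]
FD 7.6: (-5.7,-10) -> (1.9,-10) [heading=0, draw]
FD 4.2: (1.9,-10) -> (6.1,-10) [heading=0, draw]
PU: pen up
FD 5.2: (6.1,-10) -> (11.3,-10) [heading=0, move]
LT 338: heading 0 -> 338
PD: pen down
Final: pos=(11.3,-10), heading=338, 4 segment(s) drawn

Answer: 338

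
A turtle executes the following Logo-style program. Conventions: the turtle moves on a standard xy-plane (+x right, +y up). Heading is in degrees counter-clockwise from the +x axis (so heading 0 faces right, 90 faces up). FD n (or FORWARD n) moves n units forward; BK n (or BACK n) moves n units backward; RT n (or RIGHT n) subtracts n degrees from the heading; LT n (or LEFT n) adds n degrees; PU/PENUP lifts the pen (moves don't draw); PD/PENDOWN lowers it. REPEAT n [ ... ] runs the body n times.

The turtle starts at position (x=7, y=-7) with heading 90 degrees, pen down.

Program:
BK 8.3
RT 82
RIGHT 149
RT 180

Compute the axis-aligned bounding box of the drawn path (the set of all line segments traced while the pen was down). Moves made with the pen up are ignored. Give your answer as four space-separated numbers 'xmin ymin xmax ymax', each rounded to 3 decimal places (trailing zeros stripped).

Executing turtle program step by step:
Start: pos=(7,-7), heading=90, pen down
BK 8.3: (7,-7) -> (7,-15.3) [heading=90, draw]
RT 82: heading 90 -> 8
RT 149: heading 8 -> 219
RT 180: heading 219 -> 39
Final: pos=(7,-15.3), heading=39, 1 segment(s) drawn

Segment endpoints: x in {7, 7}, y in {-15.3, -7}
xmin=7, ymin=-15.3, xmax=7, ymax=-7

Answer: 7 -15.3 7 -7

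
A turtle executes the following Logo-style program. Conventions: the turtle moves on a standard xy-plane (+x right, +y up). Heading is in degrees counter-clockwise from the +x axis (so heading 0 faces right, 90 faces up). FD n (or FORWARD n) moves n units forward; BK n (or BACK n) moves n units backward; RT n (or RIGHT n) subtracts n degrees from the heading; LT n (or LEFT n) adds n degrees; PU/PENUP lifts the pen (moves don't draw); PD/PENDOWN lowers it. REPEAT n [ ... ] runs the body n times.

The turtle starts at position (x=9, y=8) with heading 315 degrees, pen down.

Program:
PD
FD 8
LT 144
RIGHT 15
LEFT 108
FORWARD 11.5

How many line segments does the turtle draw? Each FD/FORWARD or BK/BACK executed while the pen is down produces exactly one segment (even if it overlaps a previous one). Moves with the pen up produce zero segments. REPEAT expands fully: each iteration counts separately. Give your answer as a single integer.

Answer: 2

Derivation:
Executing turtle program step by step:
Start: pos=(9,8), heading=315, pen down
PD: pen down
FD 8: (9,8) -> (14.657,2.343) [heading=315, draw]
LT 144: heading 315 -> 99
RT 15: heading 99 -> 84
LT 108: heading 84 -> 192
FD 11.5: (14.657,2.343) -> (3.408,-0.048) [heading=192, draw]
Final: pos=(3.408,-0.048), heading=192, 2 segment(s) drawn
Segments drawn: 2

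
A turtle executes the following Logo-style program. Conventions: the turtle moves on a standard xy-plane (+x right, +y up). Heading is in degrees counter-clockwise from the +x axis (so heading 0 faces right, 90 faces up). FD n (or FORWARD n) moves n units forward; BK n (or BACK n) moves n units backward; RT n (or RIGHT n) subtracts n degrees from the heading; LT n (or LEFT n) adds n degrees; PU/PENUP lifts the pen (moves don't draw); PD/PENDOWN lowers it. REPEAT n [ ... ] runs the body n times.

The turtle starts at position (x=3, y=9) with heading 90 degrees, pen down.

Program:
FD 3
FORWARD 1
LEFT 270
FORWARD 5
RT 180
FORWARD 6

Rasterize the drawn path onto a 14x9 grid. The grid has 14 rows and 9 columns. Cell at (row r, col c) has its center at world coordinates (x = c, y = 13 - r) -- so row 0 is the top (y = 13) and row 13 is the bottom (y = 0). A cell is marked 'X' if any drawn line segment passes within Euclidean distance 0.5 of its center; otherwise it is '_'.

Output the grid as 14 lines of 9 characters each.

Segment 0: (3,9) -> (3,12)
Segment 1: (3,12) -> (3,13)
Segment 2: (3,13) -> (8,13)
Segment 3: (8,13) -> (2,13)

Answer: __XXXXXXX
___X_____
___X_____
___X_____
___X_____
_________
_________
_________
_________
_________
_________
_________
_________
_________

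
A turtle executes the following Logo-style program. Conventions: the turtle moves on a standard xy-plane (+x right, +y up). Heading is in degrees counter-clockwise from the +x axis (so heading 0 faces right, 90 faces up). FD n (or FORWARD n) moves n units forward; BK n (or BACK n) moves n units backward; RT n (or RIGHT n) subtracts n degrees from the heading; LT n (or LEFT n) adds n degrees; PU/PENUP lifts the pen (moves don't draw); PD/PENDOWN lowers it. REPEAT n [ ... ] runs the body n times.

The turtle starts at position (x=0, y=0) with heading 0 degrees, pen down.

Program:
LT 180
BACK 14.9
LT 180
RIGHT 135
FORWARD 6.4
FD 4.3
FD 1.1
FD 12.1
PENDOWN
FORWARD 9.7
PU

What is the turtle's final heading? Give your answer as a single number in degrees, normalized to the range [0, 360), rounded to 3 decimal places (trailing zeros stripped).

Answer: 225

Derivation:
Executing turtle program step by step:
Start: pos=(0,0), heading=0, pen down
LT 180: heading 0 -> 180
BK 14.9: (0,0) -> (14.9,0) [heading=180, draw]
LT 180: heading 180 -> 0
RT 135: heading 0 -> 225
FD 6.4: (14.9,0) -> (10.375,-4.525) [heading=225, draw]
FD 4.3: (10.375,-4.525) -> (7.334,-7.566) [heading=225, draw]
FD 1.1: (7.334,-7.566) -> (6.556,-8.344) [heading=225, draw]
FD 12.1: (6.556,-8.344) -> (-2,-16.9) [heading=225, draw]
PD: pen down
FD 9.7: (-2,-16.9) -> (-8.859,-23.759) [heading=225, draw]
PU: pen up
Final: pos=(-8.859,-23.759), heading=225, 6 segment(s) drawn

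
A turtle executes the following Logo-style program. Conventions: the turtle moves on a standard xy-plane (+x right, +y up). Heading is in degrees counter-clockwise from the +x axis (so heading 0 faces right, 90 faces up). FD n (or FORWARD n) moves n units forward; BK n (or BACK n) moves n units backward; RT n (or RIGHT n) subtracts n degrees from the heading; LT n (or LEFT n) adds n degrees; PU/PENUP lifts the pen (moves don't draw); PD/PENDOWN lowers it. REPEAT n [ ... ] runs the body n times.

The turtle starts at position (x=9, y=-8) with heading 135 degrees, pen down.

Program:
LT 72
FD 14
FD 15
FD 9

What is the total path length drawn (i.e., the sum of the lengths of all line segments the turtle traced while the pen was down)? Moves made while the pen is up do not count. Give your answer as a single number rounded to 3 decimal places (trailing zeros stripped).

Executing turtle program step by step:
Start: pos=(9,-8), heading=135, pen down
LT 72: heading 135 -> 207
FD 14: (9,-8) -> (-3.474,-14.356) [heading=207, draw]
FD 15: (-3.474,-14.356) -> (-16.839,-21.166) [heading=207, draw]
FD 9: (-16.839,-21.166) -> (-24.858,-25.252) [heading=207, draw]
Final: pos=(-24.858,-25.252), heading=207, 3 segment(s) drawn

Segment lengths:
  seg 1: (9,-8) -> (-3.474,-14.356), length = 14
  seg 2: (-3.474,-14.356) -> (-16.839,-21.166), length = 15
  seg 3: (-16.839,-21.166) -> (-24.858,-25.252), length = 9
Total = 38

Answer: 38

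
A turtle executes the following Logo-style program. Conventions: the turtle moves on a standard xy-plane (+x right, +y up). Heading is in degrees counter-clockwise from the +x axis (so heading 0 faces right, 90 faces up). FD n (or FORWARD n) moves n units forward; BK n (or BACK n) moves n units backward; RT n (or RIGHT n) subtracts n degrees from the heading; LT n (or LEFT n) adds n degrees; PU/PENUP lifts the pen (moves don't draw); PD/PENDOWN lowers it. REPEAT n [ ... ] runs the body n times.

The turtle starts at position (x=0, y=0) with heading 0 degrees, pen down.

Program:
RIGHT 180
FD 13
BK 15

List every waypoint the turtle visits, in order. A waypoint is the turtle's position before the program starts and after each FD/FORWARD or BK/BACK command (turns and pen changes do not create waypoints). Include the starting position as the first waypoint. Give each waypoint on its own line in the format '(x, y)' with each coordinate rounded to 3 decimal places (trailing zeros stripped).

Answer: (0, 0)
(-13, 0)
(2, 0)

Derivation:
Executing turtle program step by step:
Start: pos=(0,0), heading=0, pen down
RT 180: heading 0 -> 180
FD 13: (0,0) -> (-13,0) [heading=180, draw]
BK 15: (-13,0) -> (2,0) [heading=180, draw]
Final: pos=(2,0), heading=180, 2 segment(s) drawn
Waypoints (3 total):
(0, 0)
(-13, 0)
(2, 0)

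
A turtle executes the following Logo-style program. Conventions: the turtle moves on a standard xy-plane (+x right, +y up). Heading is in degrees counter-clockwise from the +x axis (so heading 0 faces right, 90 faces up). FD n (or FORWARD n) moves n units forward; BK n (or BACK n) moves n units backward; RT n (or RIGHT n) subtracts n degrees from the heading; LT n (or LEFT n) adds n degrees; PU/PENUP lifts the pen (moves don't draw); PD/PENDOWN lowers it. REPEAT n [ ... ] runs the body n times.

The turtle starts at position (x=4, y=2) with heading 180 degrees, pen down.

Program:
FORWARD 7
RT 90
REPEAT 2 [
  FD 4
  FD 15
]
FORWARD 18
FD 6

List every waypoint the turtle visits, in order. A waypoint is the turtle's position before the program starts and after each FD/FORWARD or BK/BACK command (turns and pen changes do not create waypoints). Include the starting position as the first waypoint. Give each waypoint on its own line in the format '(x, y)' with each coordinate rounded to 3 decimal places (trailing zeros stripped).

Answer: (4, 2)
(-3, 2)
(-3, 6)
(-3, 21)
(-3, 25)
(-3, 40)
(-3, 58)
(-3, 64)

Derivation:
Executing turtle program step by step:
Start: pos=(4,2), heading=180, pen down
FD 7: (4,2) -> (-3,2) [heading=180, draw]
RT 90: heading 180 -> 90
REPEAT 2 [
  -- iteration 1/2 --
  FD 4: (-3,2) -> (-3,6) [heading=90, draw]
  FD 15: (-3,6) -> (-3,21) [heading=90, draw]
  -- iteration 2/2 --
  FD 4: (-3,21) -> (-3,25) [heading=90, draw]
  FD 15: (-3,25) -> (-3,40) [heading=90, draw]
]
FD 18: (-3,40) -> (-3,58) [heading=90, draw]
FD 6: (-3,58) -> (-3,64) [heading=90, draw]
Final: pos=(-3,64), heading=90, 7 segment(s) drawn
Waypoints (8 total):
(4, 2)
(-3, 2)
(-3, 6)
(-3, 21)
(-3, 25)
(-3, 40)
(-3, 58)
(-3, 64)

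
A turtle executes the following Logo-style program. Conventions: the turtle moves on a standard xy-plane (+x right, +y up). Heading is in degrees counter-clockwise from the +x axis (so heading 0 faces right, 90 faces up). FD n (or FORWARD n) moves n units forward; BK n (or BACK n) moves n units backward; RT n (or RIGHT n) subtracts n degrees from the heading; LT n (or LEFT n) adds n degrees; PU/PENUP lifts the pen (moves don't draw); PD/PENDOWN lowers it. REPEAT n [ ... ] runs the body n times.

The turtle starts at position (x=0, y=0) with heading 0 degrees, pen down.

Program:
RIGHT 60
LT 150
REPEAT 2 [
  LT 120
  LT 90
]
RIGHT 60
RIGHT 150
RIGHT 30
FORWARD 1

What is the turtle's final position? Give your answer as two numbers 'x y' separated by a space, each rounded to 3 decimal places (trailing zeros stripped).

Executing turtle program step by step:
Start: pos=(0,0), heading=0, pen down
RT 60: heading 0 -> 300
LT 150: heading 300 -> 90
REPEAT 2 [
  -- iteration 1/2 --
  LT 120: heading 90 -> 210
  LT 90: heading 210 -> 300
  -- iteration 2/2 --
  LT 120: heading 300 -> 60
  LT 90: heading 60 -> 150
]
RT 60: heading 150 -> 90
RT 150: heading 90 -> 300
RT 30: heading 300 -> 270
FD 1: (0,0) -> (0,-1) [heading=270, draw]
Final: pos=(0,-1), heading=270, 1 segment(s) drawn

Answer: 0 -1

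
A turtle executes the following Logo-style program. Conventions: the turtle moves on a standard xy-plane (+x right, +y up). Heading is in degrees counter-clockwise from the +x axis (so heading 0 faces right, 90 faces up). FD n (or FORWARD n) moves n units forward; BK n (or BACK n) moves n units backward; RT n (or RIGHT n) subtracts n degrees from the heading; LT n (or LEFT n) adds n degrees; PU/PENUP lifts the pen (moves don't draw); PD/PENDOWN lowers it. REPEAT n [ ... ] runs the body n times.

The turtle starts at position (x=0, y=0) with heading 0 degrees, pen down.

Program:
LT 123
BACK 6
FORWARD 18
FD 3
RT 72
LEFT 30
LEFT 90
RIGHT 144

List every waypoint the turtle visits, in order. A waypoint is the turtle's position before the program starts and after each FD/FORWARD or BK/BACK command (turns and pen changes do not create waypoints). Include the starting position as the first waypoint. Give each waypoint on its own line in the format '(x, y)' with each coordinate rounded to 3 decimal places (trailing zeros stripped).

Executing turtle program step by step:
Start: pos=(0,0), heading=0, pen down
LT 123: heading 0 -> 123
BK 6: (0,0) -> (3.268,-5.032) [heading=123, draw]
FD 18: (3.268,-5.032) -> (-6.536,10.064) [heading=123, draw]
FD 3: (-6.536,10.064) -> (-8.17,12.58) [heading=123, draw]
RT 72: heading 123 -> 51
LT 30: heading 51 -> 81
LT 90: heading 81 -> 171
RT 144: heading 171 -> 27
Final: pos=(-8.17,12.58), heading=27, 3 segment(s) drawn
Waypoints (4 total):
(0, 0)
(3.268, -5.032)
(-6.536, 10.064)
(-8.17, 12.58)

Answer: (0, 0)
(3.268, -5.032)
(-6.536, 10.064)
(-8.17, 12.58)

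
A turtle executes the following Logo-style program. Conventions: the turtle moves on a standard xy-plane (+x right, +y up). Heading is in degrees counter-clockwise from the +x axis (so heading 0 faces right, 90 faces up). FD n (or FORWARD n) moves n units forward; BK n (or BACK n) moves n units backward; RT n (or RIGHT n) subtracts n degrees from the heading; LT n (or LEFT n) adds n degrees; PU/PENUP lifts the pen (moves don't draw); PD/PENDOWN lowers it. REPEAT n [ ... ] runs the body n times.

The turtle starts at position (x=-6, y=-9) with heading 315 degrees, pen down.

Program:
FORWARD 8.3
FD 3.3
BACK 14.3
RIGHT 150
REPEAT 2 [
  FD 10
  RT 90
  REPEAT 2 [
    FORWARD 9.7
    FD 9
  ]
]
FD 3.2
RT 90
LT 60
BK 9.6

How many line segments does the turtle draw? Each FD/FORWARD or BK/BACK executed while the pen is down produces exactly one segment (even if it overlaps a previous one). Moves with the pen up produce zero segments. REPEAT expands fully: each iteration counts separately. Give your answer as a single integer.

Executing turtle program step by step:
Start: pos=(-6,-9), heading=315, pen down
FD 8.3: (-6,-9) -> (-0.131,-14.869) [heading=315, draw]
FD 3.3: (-0.131,-14.869) -> (2.202,-17.202) [heading=315, draw]
BK 14.3: (2.202,-17.202) -> (-7.909,-7.091) [heading=315, draw]
RT 150: heading 315 -> 165
REPEAT 2 [
  -- iteration 1/2 --
  FD 10: (-7.909,-7.091) -> (-17.568,-4.503) [heading=165, draw]
  RT 90: heading 165 -> 75
  REPEAT 2 [
    -- iteration 1/2 --
    FD 9.7: (-17.568,-4.503) -> (-15.058,4.867) [heading=75, draw]
    FD 9: (-15.058,4.867) -> (-12.729,13.56) [heading=75, draw]
    -- iteration 2/2 --
    FD 9.7: (-12.729,13.56) -> (-10.218,22.93) [heading=75, draw]
    FD 9: (-10.218,22.93) -> (-7.889,31.623) [heading=75, draw]
  ]
  -- iteration 2/2 --
  FD 10: (-7.889,31.623) -> (-5.3,41.282) [heading=75, draw]
  RT 90: heading 75 -> 345
  REPEAT 2 [
    -- iteration 1/2 --
    FD 9.7: (-5.3,41.282) -> (4.069,38.772) [heading=345, draw]
    FD 9: (4.069,38.772) -> (12.762,36.442) [heading=345, draw]
    -- iteration 2/2 --
    FD 9.7: (12.762,36.442) -> (22.132,33.932) [heading=345, draw]
    FD 9: (22.132,33.932) -> (30.825,31.602) [heading=345, draw]
  ]
]
FD 3.2: (30.825,31.602) -> (33.916,30.774) [heading=345, draw]
RT 90: heading 345 -> 255
LT 60: heading 255 -> 315
BK 9.6: (33.916,30.774) -> (27.128,37.562) [heading=315, draw]
Final: pos=(27.128,37.562), heading=315, 15 segment(s) drawn
Segments drawn: 15

Answer: 15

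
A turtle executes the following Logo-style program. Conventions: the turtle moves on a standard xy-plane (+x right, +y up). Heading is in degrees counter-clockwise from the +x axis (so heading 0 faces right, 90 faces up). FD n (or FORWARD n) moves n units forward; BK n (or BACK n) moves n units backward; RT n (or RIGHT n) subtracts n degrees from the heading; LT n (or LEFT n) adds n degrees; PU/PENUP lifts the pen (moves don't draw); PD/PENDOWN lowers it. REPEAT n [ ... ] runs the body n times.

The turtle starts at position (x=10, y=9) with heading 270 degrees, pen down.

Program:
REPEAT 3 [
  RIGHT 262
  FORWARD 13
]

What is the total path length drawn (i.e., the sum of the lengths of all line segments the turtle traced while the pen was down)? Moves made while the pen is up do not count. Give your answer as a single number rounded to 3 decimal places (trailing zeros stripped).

Answer: 39

Derivation:
Executing turtle program step by step:
Start: pos=(10,9), heading=270, pen down
REPEAT 3 [
  -- iteration 1/3 --
  RT 262: heading 270 -> 8
  FD 13: (10,9) -> (22.873,10.809) [heading=8, draw]
  -- iteration 2/3 --
  RT 262: heading 8 -> 106
  FD 13: (22.873,10.809) -> (19.29,23.306) [heading=106, draw]
  -- iteration 3/3 --
  RT 262: heading 106 -> 204
  FD 13: (19.29,23.306) -> (7.414,18.018) [heading=204, draw]
]
Final: pos=(7.414,18.018), heading=204, 3 segment(s) drawn

Segment lengths:
  seg 1: (10,9) -> (22.873,10.809), length = 13
  seg 2: (22.873,10.809) -> (19.29,23.306), length = 13
  seg 3: (19.29,23.306) -> (7.414,18.018), length = 13
Total = 39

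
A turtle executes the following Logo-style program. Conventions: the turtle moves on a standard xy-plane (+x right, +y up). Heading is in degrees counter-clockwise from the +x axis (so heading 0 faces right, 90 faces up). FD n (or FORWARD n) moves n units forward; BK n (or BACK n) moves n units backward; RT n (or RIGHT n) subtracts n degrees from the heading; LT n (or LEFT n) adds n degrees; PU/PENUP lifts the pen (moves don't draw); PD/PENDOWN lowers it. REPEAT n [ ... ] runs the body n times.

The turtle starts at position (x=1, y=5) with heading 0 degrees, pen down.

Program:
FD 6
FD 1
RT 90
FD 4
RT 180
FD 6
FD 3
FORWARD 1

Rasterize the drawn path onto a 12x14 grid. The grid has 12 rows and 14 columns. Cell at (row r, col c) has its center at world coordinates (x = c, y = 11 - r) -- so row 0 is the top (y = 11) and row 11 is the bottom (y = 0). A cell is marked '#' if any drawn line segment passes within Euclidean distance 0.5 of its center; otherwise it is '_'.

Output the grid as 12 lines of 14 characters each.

Answer: ________#_____
________#_____
________#_____
________#_____
________#_____
________#_____
_########_____
________#_____
________#_____
________#_____
________#_____
______________

Derivation:
Segment 0: (1,5) -> (7,5)
Segment 1: (7,5) -> (8,5)
Segment 2: (8,5) -> (8,1)
Segment 3: (8,1) -> (8,7)
Segment 4: (8,7) -> (8,10)
Segment 5: (8,10) -> (8,11)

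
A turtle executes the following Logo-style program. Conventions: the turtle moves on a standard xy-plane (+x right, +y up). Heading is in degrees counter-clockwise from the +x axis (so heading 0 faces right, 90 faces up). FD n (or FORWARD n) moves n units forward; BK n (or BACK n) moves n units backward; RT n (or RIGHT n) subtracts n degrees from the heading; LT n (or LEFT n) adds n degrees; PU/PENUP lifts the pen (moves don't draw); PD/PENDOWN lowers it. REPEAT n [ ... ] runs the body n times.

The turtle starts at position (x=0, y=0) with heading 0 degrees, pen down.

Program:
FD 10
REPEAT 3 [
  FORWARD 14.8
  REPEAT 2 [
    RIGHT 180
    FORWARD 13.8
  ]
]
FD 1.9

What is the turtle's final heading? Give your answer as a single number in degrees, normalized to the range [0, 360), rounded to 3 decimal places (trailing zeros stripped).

Answer: 0

Derivation:
Executing turtle program step by step:
Start: pos=(0,0), heading=0, pen down
FD 10: (0,0) -> (10,0) [heading=0, draw]
REPEAT 3 [
  -- iteration 1/3 --
  FD 14.8: (10,0) -> (24.8,0) [heading=0, draw]
  REPEAT 2 [
    -- iteration 1/2 --
    RT 180: heading 0 -> 180
    FD 13.8: (24.8,0) -> (11,0) [heading=180, draw]
    -- iteration 2/2 --
    RT 180: heading 180 -> 0
    FD 13.8: (11,0) -> (24.8,0) [heading=0, draw]
  ]
  -- iteration 2/3 --
  FD 14.8: (24.8,0) -> (39.6,0) [heading=0, draw]
  REPEAT 2 [
    -- iteration 1/2 --
    RT 180: heading 0 -> 180
    FD 13.8: (39.6,0) -> (25.8,0) [heading=180, draw]
    -- iteration 2/2 --
    RT 180: heading 180 -> 0
    FD 13.8: (25.8,0) -> (39.6,0) [heading=0, draw]
  ]
  -- iteration 3/3 --
  FD 14.8: (39.6,0) -> (54.4,0) [heading=0, draw]
  REPEAT 2 [
    -- iteration 1/2 --
    RT 180: heading 0 -> 180
    FD 13.8: (54.4,0) -> (40.6,0) [heading=180, draw]
    -- iteration 2/2 --
    RT 180: heading 180 -> 0
    FD 13.8: (40.6,0) -> (54.4,0) [heading=0, draw]
  ]
]
FD 1.9: (54.4,0) -> (56.3,0) [heading=0, draw]
Final: pos=(56.3,0), heading=0, 11 segment(s) drawn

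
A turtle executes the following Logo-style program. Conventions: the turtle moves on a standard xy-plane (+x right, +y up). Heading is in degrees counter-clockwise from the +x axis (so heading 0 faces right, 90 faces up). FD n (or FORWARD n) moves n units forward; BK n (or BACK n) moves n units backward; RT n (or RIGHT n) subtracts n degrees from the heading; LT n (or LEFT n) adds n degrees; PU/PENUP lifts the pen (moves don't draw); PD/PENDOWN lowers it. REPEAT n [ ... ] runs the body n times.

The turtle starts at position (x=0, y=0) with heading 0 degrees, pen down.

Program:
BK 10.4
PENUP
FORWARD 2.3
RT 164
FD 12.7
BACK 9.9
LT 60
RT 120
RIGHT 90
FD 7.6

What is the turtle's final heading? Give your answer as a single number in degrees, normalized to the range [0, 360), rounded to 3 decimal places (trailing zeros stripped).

Answer: 46

Derivation:
Executing turtle program step by step:
Start: pos=(0,0), heading=0, pen down
BK 10.4: (0,0) -> (-10.4,0) [heading=0, draw]
PU: pen up
FD 2.3: (-10.4,0) -> (-8.1,0) [heading=0, move]
RT 164: heading 0 -> 196
FD 12.7: (-8.1,0) -> (-20.308,-3.501) [heading=196, move]
BK 9.9: (-20.308,-3.501) -> (-10.792,-0.772) [heading=196, move]
LT 60: heading 196 -> 256
RT 120: heading 256 -> 136
RT 90: heading 136 -> 46
FD 7.6: (-10.792,-0.772) -> (-5.512,4.695) [heading=46, move]
Final: pos=(-5.512,4.695), heading=46, 1 segment(s) drawn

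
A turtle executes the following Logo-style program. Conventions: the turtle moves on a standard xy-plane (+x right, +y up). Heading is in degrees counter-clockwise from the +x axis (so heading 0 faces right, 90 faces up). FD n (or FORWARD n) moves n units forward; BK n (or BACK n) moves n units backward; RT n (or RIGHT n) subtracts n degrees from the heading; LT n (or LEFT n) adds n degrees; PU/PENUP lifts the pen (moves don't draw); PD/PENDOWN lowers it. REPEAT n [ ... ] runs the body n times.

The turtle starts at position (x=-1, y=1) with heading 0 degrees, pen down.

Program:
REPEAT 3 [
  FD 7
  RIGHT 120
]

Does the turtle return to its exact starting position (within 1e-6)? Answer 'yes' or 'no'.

Answer: yes

Derivation:
Executing turtle program step by step:
Start: pos=(-1,1), heading=0, pen down
REPEAT 3 [
  -- iteration 1/3 --
  FD 7: (-1,1) -> (6,1) [heading=0, draw]
  RT 120: heading 0 -> 240
  -- iteration 2/3 --
  FD 7: (6,1) -> (2.5,-5.062) [heading=240, draw]
  RT 120: heading 240 -> 120
  -- iteration 3/3 --
  FD 7: (2.5,-5.062) -> (-1,1) [heading=120, draw]
  RT 120: heading 120 -> 0
]
Final: pos=(-1,1), heading=0, 3 segment(s) drawn

Start position: (-1, 1)
Final position: (-1, 1)
Distance = 0; < 1e-6 -> CLOSED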